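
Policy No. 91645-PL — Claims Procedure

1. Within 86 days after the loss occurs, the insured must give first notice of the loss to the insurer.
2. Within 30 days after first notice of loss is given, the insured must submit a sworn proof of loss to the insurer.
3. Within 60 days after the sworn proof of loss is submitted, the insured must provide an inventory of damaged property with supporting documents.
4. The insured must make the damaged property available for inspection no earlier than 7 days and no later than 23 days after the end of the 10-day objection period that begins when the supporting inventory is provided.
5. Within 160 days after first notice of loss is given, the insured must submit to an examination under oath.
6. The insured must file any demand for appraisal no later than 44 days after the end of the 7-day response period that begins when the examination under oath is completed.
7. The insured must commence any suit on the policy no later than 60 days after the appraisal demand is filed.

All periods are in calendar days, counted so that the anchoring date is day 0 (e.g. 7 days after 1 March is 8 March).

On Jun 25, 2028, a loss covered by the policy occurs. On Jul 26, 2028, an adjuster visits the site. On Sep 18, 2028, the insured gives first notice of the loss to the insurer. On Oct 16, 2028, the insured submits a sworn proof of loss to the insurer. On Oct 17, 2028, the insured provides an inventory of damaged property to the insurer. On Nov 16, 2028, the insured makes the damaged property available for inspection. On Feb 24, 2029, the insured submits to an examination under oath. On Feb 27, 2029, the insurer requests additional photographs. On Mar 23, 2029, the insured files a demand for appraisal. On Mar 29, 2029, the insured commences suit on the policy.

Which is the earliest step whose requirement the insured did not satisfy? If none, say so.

Step 1 — counting 86 days from Jun 25, 2028 (when the loss occurs) gives a deadline of Sep 19, 2028; done Sep 18, 2028 — timely.
Step 2 — counting 30 days from Sep 18, 2028 (when first notice of loss is given) gives a deadline of Oct 18, 2028; done Oct 16, 2028 — timely.
Step 3 — counting 60 days from Oct 16, 2028 (when the sworn proof of loss is submitted) gives a deadline of Dec 15, 2028; completed Oct 17, 2028, before the deadline.
Step 4 — 7 and 23 days from Oct 27, 2028 (end of the 10-day objection period, which began when the supporting inventory is provided on Oct 17, 2028) are Nov 3, 2028 and Nov 19, 2028 respectively; done Nov 16, 2028, which is between those dates.
Step 5 — counting 160 days from Sep 18, 2028 (when first notice of loss is given) gives a deadline of Feb 25, 2029; Feb 24, 2029 is within that limit.
Step 6 — counting 44 days from Mar 3, 2029 (end of the 7-day response period, which began when the examination under oath is completed on Feb 24, 2029) gives a deadline of Apr 16, 2029; Mar 23, 2029 is within that limit.
Step 7 — counting 60 days from Mar 23, 2029 (when the appraisal demand is filed) gives a deadline of May 22, 2029; done Mar 29, 2029 — timely.

None — every step was satisfied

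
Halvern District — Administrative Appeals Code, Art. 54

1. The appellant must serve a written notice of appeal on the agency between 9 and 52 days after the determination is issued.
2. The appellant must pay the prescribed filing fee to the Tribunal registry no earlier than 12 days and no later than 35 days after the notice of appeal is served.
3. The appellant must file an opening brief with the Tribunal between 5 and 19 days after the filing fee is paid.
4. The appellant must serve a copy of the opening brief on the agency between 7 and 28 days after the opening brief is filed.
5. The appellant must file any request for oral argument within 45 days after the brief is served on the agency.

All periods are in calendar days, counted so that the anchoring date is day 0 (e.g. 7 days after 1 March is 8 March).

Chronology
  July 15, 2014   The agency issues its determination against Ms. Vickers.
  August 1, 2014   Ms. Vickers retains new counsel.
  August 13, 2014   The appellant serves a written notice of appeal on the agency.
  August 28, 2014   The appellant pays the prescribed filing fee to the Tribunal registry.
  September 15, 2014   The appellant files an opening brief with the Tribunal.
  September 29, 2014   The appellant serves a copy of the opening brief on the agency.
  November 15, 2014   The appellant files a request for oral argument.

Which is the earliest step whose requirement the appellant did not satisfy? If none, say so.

Step 5

Step 1: the window is 9–52 days after July 15, 2014 (when the determination is issued), so July 24, 2014 through September 5, 2014; done August 13, 2014 — within the window.
Step 2: the window is 12–35 days after August 13, 2014 (when the notice of appeal is served), so August 25, 2014 through September 17, 2014; August 28, 2014 falls inside that range.
Step 3: the window is 5–19 days after August 28, 2014 (when the filing fee is paid), so September 2, 2014 through September 16, 2014; September 15, 2014 falls inside that range.
Step 4: the window is 7–28 days after September 15, 2014 (when the opening brief is filed), so September 22, 2014 through October 13, 2014; done September 29, 2014, which is between those dates.
Step 5: 45 days after September 29, 2014 (when the brief is served on the agency) is November 13, 2014; not done until November 15, 2014, 2 days after the deadline.
No need to go further; step 5 was not satisfied.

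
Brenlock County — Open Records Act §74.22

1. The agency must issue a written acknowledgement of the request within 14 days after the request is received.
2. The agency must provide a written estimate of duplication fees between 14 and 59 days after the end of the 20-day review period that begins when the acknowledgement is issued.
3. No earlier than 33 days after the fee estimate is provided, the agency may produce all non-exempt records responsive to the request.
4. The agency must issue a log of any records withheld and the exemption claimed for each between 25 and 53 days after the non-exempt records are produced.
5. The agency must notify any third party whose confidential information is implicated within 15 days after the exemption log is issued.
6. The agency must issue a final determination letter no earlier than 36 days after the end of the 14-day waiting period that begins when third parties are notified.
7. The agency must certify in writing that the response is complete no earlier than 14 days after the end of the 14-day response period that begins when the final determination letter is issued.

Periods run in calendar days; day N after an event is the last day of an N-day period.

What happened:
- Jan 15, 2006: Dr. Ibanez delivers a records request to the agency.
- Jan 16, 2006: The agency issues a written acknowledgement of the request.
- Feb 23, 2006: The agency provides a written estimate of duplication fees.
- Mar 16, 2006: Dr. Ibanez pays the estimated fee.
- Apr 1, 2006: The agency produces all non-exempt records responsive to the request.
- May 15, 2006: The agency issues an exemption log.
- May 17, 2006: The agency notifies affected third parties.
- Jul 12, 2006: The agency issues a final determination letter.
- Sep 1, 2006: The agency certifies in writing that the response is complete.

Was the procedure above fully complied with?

Yes

(1) due by Jan 15, 2006 + 14 days = Jan 29, 2006; done Jan 16, 2006 — timely.
(2) the permitted window runs from Feb 5, 2006 + 14 = Feb 19, 2006 to Feb 5, 2006 + 59 = Apr 5, 2006; done Feb 23, 2006 — within the window.
(3) permitted from Feb 23, 2006 + 33 days = Mar 28, 2006 onward; Apr 1, 2006 is on or after that date.
(4) the permitted window runs from Apr 1, 2006 + 25 = Apr 26, 2006 to Apr 1, 2006 + 53 = May 24, 2006; May 15, 2006 falls inside that range.
(5) due by May 15, 2006 + 15 days = May 30, 2006; completed May 17, 2006, before the deadline.
(6) permitted from May 31, 2006 + 36 days = Jul 6, 2006 onward; Jul 12, 2006 is on or after that date.
(7) permitted from Jul 26, 2006 + 14 days = Aug 9, 2006 onward; done Sep 1, 2006, after the minimum wait.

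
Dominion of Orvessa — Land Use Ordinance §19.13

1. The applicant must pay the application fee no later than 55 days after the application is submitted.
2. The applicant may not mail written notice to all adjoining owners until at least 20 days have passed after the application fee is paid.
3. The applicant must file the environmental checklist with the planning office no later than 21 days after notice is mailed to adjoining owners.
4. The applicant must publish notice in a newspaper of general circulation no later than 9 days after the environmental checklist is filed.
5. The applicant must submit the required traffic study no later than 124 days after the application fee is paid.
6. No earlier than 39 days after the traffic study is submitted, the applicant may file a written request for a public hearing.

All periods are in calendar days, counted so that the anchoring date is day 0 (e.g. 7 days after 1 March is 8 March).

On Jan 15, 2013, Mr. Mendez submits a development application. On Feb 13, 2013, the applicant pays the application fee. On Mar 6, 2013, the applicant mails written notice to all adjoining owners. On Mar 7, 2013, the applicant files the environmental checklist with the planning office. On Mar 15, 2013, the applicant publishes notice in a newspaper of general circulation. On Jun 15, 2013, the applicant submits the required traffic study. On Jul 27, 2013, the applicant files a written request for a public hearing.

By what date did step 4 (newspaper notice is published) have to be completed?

Step 4 runs from Mar 7, 2013, when the environmental checklist is filed. 9 days after Mar 7, 2013 is Mar 16, 2013.

Mar 16, 2013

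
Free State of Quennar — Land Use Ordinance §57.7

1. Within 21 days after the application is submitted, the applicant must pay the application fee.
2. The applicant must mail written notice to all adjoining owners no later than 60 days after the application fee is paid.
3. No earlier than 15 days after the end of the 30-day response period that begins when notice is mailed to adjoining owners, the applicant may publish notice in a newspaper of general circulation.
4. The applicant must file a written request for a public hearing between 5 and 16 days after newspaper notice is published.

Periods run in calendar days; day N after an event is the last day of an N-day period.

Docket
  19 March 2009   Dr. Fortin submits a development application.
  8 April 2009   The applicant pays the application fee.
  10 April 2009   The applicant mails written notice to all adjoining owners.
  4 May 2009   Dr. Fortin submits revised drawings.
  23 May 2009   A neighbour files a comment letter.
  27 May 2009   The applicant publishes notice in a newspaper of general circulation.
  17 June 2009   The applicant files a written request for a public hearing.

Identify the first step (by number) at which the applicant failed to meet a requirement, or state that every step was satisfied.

Step 4

Step 1: 21 days after 19 March 2009 (when the application is submitted) is 9 April 2009; done 8 April 2009 — timely.
Step 2: 60 days after 8 April 2009 (when the application fee is paid) is 7 June 2009; done 10 April 2009 — timely.
Step 3: the earliest permitted date is 15 days after 10 May 2009 (end of the 30-day response period, which began when notice is mailed to adjoining owners on 10 April 2009), i.e. 25 May 2009; done 27 May 2009, after the minimum wait.
Step 4: the window is 5–16 days after 27 May 2009 (when newspaper notice is published), so 1 June 2009 through 12 June 2009; done 17 June 2009 — 5 days after the window closed.
The procedure was therefore not followed at step 4.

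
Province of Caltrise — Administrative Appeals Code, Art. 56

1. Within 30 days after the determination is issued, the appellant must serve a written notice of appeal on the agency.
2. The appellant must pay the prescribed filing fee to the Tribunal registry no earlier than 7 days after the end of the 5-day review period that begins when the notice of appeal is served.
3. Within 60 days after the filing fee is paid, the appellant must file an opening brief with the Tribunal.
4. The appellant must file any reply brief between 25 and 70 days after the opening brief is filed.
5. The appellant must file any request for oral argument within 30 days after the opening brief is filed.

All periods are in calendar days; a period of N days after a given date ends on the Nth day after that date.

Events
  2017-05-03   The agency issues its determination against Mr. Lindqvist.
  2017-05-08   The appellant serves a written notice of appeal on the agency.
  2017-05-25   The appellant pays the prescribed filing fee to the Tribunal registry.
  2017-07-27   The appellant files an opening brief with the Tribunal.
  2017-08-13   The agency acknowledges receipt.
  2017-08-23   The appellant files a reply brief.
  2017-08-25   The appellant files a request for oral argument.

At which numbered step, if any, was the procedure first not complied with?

Step 3

(1) due by 2017-05-03 + 30 days = 2017-06-02; done 2017-05-08 — timely.
(2) permitted from 2017-05-13 + 7 days = 2017-05-20 onward; done 2017-05-25, after the minimum wait.
(3) due by 2017-05-25 + 60 days = 2017-07-24; not done until 2017-07-27, 3 days after the deadline.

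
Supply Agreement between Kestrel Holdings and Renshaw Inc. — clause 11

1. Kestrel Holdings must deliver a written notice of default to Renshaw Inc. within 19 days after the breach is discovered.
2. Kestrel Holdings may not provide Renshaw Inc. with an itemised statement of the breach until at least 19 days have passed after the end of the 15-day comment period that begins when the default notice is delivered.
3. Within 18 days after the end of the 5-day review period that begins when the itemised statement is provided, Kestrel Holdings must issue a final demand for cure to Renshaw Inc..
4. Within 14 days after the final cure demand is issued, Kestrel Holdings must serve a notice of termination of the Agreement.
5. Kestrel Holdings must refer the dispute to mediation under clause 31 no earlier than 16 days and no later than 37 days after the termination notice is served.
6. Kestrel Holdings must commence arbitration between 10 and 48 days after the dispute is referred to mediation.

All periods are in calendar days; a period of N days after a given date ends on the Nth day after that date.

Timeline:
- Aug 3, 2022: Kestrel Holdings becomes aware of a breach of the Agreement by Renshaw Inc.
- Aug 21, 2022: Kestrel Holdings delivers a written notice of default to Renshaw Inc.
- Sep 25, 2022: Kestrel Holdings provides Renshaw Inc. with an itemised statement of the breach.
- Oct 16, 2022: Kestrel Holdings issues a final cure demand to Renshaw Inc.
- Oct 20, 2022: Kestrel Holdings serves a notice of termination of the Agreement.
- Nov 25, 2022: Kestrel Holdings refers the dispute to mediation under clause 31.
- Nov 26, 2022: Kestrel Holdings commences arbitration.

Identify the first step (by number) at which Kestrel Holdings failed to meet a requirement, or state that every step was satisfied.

Step 6

(1) due by Aug 3, 2022 + 19 days = Aug 22, 2022; Aug 21, 2022 is within that limit.
(2) permitted from Sep 5, 2022 + 19 days = Sep 24, 2022 onward; Sep 25, 2022 is on or after that date.
(3) due by Sep 30, 2022 + 18 days = Oct 18, 2022; done Oct 16, 2022 — timely.
(4) due by Oct 16, 2022 + 14 days = Oct 30, 2022; done Oct 20, 2022 — timely.
(5) the permitted window runs from Oct 20, 2022 + 16 = Nov 5, 2022 to Oct 20, 2022 + 37 = Nov 26, 2022; Nov 25, 2022 falls inside that range.
(6) the permitted window runs from Nov 25, 2022 + 10 = Dec 5, 2022 to Nov 25, 2022 + 48 = Jan 12, 2023; done Nov 26, 2022 — 9 days before the window opened.
The procedure was therefore not followed at step 6.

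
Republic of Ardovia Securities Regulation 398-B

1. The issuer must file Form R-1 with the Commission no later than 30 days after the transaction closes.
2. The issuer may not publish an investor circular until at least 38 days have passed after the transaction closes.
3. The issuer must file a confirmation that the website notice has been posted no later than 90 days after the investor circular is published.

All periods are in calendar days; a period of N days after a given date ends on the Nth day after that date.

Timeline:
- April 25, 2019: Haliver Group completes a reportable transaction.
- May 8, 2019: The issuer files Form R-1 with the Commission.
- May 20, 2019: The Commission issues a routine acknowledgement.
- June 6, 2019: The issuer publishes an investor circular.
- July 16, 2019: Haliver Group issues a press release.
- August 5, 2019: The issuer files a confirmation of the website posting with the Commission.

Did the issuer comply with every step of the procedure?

Step 1: 30 days after April 25, 2019 (when the transaction closes) is May 25, 2019; May 8, 2019 is within that limit.
Step 2: the earliest permitted date is 38 days after April 25, 2019 (when the transaction closes), i.e. June 2, 2019; done June 6, 2019 — permitted.
Step 3: 90 days after June 6, 2019 (when the investor circular is published) is September 4, 2019; completed August 5, 2019, before the deadline.

Yes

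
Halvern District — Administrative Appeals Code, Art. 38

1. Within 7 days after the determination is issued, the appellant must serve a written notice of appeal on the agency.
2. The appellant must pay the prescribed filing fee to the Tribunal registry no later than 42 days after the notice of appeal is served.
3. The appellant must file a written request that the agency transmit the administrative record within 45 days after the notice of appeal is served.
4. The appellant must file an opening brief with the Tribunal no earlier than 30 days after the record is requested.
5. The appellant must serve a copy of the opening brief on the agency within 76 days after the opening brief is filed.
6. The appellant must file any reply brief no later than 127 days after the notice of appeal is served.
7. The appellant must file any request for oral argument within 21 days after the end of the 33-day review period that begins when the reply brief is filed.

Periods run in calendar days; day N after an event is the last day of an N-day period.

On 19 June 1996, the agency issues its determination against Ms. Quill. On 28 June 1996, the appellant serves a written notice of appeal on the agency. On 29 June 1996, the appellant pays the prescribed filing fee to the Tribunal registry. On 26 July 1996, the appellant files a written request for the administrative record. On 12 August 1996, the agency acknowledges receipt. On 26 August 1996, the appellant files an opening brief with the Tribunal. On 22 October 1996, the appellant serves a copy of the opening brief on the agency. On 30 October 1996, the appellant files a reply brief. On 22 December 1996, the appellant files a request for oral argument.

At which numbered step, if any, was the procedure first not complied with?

Step 1 — counting 7 days from 19 June 1996 (when the determination is issued) gives a deadline of 26 June 1996; done 28 June 1996 — 2 days late.
The procedure was therefore not followed at step 1.

Step 1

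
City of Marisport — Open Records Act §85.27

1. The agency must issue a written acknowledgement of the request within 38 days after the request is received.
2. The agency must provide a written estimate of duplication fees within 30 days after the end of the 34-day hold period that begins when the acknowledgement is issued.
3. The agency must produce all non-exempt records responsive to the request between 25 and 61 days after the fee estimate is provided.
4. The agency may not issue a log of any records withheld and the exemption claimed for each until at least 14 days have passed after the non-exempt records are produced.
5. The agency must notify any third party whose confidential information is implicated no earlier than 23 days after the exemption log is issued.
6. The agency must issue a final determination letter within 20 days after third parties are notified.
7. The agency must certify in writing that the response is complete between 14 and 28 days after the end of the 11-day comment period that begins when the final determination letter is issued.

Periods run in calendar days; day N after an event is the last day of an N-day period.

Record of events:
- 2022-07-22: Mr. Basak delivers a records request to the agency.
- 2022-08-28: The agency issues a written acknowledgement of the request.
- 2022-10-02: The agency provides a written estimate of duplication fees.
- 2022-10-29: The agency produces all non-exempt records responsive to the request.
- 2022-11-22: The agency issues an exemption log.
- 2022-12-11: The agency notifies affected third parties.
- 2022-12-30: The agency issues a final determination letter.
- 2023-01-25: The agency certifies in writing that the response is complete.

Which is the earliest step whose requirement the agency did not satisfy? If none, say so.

Step 5

Step 1 — counting 38 days from 2022-07-22 (when the request is received) gives a deadline of 2022-08-29; completed 2022-08-28, before the deadline.
Step 2 — counting 30 days from 2022-10-01 (end of the 34-day hold period, which began when the acknowledgement is issued on 2022-08-28) gives a deadline of 2022-10-31; completed 2022-10-02, before the deadline.
Step 3 — 25 and 61 days from 2022-10-02 (when the fee estimate is provided) are 2022-10-27 and 2022-12-02 respectively; done 2022-10-29, which is between those dates.
Step 4 — must wait 14 days from 2022-10-29 (when the non-exempt records are produced), so not before 2022-11-12; done 2022-11-22 — permitted.
Step 5 — must wait 23 days from 2022-11-22 (when the exemption log is issued), so not before 2022-12-15; done 2022-12-11 — 4 days too early.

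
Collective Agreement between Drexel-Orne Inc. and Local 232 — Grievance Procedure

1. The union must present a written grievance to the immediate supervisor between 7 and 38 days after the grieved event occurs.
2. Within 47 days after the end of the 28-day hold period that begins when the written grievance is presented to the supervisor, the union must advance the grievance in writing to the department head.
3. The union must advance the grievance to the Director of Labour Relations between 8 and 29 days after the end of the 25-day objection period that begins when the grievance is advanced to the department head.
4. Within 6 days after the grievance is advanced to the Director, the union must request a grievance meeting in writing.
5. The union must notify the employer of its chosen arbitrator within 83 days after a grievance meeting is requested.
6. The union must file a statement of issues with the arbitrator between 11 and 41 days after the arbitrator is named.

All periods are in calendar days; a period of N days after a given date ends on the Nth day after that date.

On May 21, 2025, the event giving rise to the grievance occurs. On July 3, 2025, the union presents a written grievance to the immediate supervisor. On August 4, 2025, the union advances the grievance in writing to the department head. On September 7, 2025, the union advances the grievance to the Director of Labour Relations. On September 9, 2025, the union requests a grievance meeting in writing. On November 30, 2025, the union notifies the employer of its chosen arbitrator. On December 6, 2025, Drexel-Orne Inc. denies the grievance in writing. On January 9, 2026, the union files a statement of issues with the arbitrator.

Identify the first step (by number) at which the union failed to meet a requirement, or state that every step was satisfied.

Step 1

Step 1 — 7 and 38 days from May 21, 2025 (when the grieved event occurs) are May 28, 2025 and June 28, 2025 respectively; July 3, 2025 is 5 days past the end of the window.
That is the first point of non-compliance.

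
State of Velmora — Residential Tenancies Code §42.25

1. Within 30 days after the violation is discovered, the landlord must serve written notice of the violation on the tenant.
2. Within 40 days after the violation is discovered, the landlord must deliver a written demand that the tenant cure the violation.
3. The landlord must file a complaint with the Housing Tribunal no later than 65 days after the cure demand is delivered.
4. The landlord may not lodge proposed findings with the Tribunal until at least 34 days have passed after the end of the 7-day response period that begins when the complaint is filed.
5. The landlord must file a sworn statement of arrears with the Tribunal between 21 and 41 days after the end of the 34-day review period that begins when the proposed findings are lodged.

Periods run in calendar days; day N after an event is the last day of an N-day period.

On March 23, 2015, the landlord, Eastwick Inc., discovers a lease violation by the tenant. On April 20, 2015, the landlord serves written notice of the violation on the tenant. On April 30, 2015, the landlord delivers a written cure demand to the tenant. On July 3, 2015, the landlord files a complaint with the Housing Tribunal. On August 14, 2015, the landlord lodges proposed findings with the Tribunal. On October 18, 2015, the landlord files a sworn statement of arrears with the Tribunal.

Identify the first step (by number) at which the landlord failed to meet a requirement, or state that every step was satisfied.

None — every step was satisfied

Step 1: 30 days after March 23, 2015 (when the violation is discovered) is April 22, 2015; April 20, 2015 is within that limit.
Step 2: 40 days after March 23, 2015 (when the violation is discovered) is May 2, 2015; completed April 30, 2015, before the deadline.
Step 3: 65 days after April 30, 2015 (when the cure demand is delivered) is July 4, 2015; July 3, 2015 is within that limit.
Step 4: the earliest permitted date is 34 days after July 10, 2015 (end of the 7-day response period, which began when the complaint is filed on July 3, 2015), i.e. August 13, 2015; done August 14, 2015 — permitted.
Step 5: the window is 21–41 days after September 17, 2015 (end of the 34-day review period, which began when the proposed findings are lodged on August 14, 2015), so October 8, 2015 through October 28, 2015; October 18, 2015 falls inside that range.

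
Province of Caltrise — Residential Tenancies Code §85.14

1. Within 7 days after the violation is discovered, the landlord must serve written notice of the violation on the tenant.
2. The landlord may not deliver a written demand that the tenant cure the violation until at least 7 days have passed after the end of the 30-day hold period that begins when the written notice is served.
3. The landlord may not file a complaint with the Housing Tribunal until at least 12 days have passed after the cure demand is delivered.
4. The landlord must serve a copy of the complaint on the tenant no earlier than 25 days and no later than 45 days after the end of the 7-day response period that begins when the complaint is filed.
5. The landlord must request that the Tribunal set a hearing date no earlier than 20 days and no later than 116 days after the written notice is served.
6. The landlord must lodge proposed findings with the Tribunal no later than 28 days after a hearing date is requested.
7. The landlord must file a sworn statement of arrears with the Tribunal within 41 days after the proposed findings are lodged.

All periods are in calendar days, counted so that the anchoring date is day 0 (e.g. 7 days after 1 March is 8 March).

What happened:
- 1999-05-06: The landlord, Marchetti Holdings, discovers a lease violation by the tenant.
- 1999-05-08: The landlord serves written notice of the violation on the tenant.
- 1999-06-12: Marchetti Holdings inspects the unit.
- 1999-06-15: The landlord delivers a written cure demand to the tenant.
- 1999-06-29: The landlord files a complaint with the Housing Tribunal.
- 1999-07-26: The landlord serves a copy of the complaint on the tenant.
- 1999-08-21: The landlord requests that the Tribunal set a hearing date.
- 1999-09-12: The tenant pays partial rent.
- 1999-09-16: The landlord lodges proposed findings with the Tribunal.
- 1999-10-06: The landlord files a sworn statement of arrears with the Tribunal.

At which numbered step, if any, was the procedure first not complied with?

Step 1: 7 days after 1999-05-06 (when the violation is discovered) is 1999-05-13; done 1999-05-08 — timely.
Step 2: the earliest permitted date is 7 days after 1999-06-07 (end of the 30-day hold period, which began when the written notice is served on 1999-05-08), i.e. 1999-06-14; done 1999-06-15 — permitted.
Step 3: the earliest permitted date is 12 days after 1999-06-15 (when the cure demand is delivered), i.e. 1999-06-27; 1999-06-29 is on or after that date.
Step 4: the window is 25–45 days after 1999-07-06 (end of the 7-day response period, which began when the complaint is filed on 1999-06-29), so 1999-07-31 through 1999-08-20; done 1999-07-26 — 5 days before the window opened.
That is the first point of non-compliance.

Step 4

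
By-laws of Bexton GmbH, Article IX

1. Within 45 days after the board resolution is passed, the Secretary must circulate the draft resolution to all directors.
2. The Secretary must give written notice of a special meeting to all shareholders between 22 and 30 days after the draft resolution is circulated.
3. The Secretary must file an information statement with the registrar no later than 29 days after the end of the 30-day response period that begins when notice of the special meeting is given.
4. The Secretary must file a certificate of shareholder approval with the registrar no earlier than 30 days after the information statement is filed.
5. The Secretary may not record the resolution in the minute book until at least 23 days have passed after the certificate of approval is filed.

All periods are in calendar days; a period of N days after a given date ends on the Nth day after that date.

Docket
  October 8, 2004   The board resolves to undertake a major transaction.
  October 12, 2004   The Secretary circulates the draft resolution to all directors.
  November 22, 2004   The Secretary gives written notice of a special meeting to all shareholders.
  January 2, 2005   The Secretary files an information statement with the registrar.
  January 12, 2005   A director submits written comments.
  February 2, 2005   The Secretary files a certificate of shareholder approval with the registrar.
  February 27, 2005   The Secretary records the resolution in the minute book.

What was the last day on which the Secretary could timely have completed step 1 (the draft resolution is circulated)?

November 22, 2004

Step 1 runs from October 8, 2004, when the board resolution is passed. 45 days after October 8, 2004 is November 22, 2004.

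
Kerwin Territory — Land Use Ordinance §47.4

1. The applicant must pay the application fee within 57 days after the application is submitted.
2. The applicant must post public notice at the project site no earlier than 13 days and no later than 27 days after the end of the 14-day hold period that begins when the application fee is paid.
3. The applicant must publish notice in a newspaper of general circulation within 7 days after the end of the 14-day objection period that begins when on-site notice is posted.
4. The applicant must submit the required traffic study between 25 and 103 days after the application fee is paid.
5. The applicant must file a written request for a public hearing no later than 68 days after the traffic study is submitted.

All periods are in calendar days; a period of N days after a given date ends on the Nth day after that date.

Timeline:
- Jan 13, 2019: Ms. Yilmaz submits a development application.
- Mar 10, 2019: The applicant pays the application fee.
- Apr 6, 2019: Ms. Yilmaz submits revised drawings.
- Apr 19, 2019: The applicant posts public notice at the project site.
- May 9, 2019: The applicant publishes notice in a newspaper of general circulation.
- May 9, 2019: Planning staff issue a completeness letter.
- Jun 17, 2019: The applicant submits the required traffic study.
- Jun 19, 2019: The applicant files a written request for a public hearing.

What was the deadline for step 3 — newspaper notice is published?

May 10, 2019

On-site notice is posted on Apr 19, 2019; the 14-day objection period therefore ends May 3, 2019, and step 3 runs from that date. 7 days after May 3, 2019 is May 10, 2019.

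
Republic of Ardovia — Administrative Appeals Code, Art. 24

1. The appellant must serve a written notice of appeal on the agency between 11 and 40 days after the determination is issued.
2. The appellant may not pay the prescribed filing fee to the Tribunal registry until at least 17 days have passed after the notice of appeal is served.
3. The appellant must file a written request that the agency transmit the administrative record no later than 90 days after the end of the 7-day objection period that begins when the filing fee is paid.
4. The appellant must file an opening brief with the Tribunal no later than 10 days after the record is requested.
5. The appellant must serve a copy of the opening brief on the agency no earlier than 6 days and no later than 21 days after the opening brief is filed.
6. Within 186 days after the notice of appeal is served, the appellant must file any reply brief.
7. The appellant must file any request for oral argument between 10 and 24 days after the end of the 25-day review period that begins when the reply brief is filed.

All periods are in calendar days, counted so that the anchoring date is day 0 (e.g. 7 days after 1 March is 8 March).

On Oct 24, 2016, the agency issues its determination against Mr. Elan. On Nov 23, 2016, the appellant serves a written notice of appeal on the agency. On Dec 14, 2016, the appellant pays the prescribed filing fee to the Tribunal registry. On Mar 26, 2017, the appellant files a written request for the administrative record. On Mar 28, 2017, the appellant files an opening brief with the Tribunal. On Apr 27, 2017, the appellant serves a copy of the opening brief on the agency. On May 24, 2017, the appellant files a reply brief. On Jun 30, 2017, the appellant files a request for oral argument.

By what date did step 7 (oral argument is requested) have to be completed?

The reply brief is filed on May 24, 2017; the 25-day review period therefore ends Jun 18, 2017, and step 7 runs from that date. The window is 10–24 days after Jun 18, 2017; it closes on Jul 12, 2017.

Jul 12, 2017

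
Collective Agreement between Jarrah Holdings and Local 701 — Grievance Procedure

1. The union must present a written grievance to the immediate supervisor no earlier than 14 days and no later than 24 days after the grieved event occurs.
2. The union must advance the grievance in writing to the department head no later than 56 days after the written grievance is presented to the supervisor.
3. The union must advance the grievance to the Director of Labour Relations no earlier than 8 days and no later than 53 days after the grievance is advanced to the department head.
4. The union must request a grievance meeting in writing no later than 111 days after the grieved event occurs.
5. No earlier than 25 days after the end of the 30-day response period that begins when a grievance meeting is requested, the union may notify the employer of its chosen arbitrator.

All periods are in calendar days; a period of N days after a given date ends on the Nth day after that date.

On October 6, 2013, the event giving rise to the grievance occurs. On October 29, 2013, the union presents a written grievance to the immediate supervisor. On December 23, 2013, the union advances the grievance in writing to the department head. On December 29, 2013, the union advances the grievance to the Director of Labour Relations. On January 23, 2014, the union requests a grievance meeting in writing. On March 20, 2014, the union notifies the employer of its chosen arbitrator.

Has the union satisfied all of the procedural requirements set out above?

Step 1: the window is 14–24 days after October 6, 2013 (when the grieved event occurs), so October 20, 2013 through October 30, 2013; done October 29, 2013, which is between those dates.
Step 2: 56 days after October 29, 2013 (when the written grievance is presented to the supervisor) is December 24, 2013; done December 23, 2013 — timely.
Step 3: the window is 8–53 days after December 23, 2013 (when the grievance is advanced to the department head), so December 31, 2013 through February 14, 2014; December 29, 2013 is 2 days too early.

No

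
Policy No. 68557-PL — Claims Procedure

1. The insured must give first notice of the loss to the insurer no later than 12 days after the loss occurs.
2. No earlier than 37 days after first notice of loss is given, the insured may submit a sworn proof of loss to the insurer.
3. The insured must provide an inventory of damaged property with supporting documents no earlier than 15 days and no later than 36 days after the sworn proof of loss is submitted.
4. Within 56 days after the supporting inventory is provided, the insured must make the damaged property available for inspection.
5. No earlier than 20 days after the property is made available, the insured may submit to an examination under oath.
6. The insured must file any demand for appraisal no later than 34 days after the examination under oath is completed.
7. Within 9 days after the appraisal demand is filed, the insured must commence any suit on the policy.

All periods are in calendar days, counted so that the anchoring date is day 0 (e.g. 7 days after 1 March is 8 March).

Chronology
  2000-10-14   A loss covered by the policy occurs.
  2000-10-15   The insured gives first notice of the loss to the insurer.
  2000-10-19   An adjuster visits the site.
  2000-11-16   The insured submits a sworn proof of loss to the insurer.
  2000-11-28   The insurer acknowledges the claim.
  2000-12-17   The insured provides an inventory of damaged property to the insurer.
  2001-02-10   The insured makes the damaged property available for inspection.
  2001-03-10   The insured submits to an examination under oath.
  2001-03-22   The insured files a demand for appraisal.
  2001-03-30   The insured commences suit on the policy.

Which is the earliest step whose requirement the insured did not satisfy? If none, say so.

Step 1: 12 days after 2000-10-14 (when the loss occurs) is 2000-10-26; completed 2000-10-15, before the deadline.
Step 2: the earliest permitted date is 37 days after 2000-10-15 (when first notice of loss is given), i.e. 2000-11-21; acted on 2000-11-16, 5 days prematurely.
The procedure was therefore not followed at step 2.

Step 2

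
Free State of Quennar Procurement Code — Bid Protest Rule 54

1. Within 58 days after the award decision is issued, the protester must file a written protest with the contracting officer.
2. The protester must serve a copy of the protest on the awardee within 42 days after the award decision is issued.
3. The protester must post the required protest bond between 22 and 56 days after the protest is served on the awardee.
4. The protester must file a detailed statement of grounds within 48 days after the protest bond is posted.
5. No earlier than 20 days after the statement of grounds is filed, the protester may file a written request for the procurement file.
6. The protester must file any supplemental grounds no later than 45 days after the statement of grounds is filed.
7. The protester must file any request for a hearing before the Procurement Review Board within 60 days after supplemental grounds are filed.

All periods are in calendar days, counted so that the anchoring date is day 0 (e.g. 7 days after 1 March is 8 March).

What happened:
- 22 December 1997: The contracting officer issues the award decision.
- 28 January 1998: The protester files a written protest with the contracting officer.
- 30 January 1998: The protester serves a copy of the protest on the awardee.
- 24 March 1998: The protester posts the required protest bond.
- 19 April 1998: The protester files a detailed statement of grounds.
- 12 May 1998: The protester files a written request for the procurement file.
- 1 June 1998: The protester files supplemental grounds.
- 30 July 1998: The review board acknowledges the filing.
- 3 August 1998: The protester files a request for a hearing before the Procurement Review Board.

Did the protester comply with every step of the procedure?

No

Step 1: 58 days after 22 December 1997 (when the award decision is issued) is 18 February 1998; done 28 January 1998 — timely.
Step 2: 42 days after 22 December 1997 (when the award decision is issued) is 2 February 1998; done 30 January 1998 — timely.
Step 3: the window is 22–56 days after 30 January 1998 (when the protest is served on the awardee), so 21 February 1998 through 27 March 1998; done 24 March 1998 — within the window.
Step 4: 48 days after 24 March 1998 (when the protest bond is posted) is 11 May 1998; 19 April 1998 is within that limit.
Step 5: the earliest permitted date is 20 days after 19 April 1998 (when the statement of grounds is filed), i.e. 9 May 1998; done 12 May 1998 — permitted.
Step 6: 45 days after 19 April 1998 (when the statement of grounds is filed) is 3 June 1998; 1 June 1998 is within that limit.
Step 7: 60 days after 1 June 1998 (when supplemental grounds are filed) is 31 July 1998; not done until 3 August 1998, 3 days after the deadline.
The analysis stops there.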